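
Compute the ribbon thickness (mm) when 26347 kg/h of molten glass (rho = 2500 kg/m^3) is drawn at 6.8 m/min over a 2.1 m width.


Ribbon cross-section from mass balance:
  Volume rate = throughput / density = 26347 / 2500 = 10.5388 m^3/h
  thickness = volume rate / (speed * 60 * width), i.e.
  thickness = throughput / (60 * speed * width * density) * 1000
  thickness = 26347 / (60 * 6.8 * 2.1 * 2500) * 1000 = 12.3 mm

12.3 mm


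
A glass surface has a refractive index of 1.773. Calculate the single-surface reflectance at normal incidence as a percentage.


Fresnel reflectance at normal incidence:
  R = ((n - 1)/(n + 1))^2
  (n - 1)/(n + 1) = (1.773 - 1)/(1.773 + 1) = 0.278759
  R = 0.278759^2 = 0.0777066
  R(%) = 0.0777066 * 100 = 7.771%

7.771%


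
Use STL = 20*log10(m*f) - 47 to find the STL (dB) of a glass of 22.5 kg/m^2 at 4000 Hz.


Mass law: STL = 20 * log10(m * f) - 47
  m * f = 22.5 * 4000 = 90000
  log10(90000) = 4.95424
  STL = 20 * 4.95424 - 47 = 99.0848 - 47 = 52.1 dB

52.1 dB


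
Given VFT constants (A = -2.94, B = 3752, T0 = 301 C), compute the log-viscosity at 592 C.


VFT equation: log(eta) = A + B / (T - T0)
  T - T0 = 592 - 301 = 291
  B / (T - T0) = 3752 / 291 = 12.893
  log(eta) = -2.94 + 12.893 = 9.953

9.953


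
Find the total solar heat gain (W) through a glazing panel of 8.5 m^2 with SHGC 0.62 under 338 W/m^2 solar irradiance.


Solar heat gain: Q = Area * SHGC * Irradiance
  Q = 8.5 * 0.62 * 338 = 1781.3 W

1781.3 W


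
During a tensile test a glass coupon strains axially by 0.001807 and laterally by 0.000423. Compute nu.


Poisson's ratio: nu = lateral strain / axial strain
  nu = 0.000423 / 0.001807 = 0.2341

0.2341


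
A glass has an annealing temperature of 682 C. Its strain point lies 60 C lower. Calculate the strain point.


Strain point = annealing point - difference:
  T_strain = 682 - 60 = 622 C

622 C


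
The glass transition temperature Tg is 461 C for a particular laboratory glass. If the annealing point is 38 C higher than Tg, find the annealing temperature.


The annealing temperature is Tg plus the offset:
  T_anneal = 461 + 38 = 499 C

499 C


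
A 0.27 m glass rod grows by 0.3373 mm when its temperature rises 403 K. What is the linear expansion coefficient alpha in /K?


Rearrange dL = alpha * L0 * dT for alpha:
  alpha = dL / (L0 * dT)
  alpha = (0.3373 / 1000) / (0.27 * 403) = 0.0000031 /K = 3.1 x 10^-6 /K

3.1 x 10^-6 /K


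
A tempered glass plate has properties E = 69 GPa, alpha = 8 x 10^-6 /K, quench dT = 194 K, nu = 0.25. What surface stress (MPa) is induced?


Tempering stress: sigma = E * alpha * dT / (1 - nu)
  E (MPa) = 69 * 1000 = 69000
  Numerator = 69000 * (8 x 10^-6) * 194 = 107.088
  Denominator = 1 - 0.25 = 0.75
  sigma = 107.088 / 0.75 = 142.8 MPa

142.8 MPa


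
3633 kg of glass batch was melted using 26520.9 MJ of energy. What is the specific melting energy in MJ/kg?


Rearrange E = m * s for s:
  s = E / m
  s = 26520.9 / 3633 = 7.3 MJ/kg

7.3 MJ/kg


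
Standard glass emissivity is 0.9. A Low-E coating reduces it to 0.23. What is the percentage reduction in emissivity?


Percentage reduction = (1 - coated/uncoated) * 100
  Ratio = 0.23 / 0.9 = 0.2556
  Reduction = (1 - 0.2556) * 100 = 74.4%

74.4%


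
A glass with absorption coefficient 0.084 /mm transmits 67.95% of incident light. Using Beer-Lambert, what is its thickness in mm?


Rearrange T = exp(-alpha * thickness):
  thickness = -ln(T) / alpha
  T = 67.95/100 = 0.6795
  ln(T) = -0.3864
  -ln(T) = 0.3864
  thickness = 0.3864 / 0.084 = 4.6 mm

4.6 mm


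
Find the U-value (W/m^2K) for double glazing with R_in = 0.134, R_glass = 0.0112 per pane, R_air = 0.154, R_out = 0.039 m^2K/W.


Total thermal resistance (series):
  R_total = R_in + R_glass + R_air + R_glass + R_out
  R_total = 0.134 + 0.0112 + 0.154 + 0.0112 + 0.039 = 0.3494 m^2K/W
U-value = 1 / R_total = 1 / 0.3494 = 2.862 W/m^2K

2.862 W/m^2K


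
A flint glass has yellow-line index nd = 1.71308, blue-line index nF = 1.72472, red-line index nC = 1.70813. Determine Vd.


Abbe number formula: Vd = (nd - 1) / (nF - nC)
  nd - 1 = 1.71308 - 1 = 0.71308
  nF - nC = 1.72472 - 1.70813 = 0.01659
  Vd = 0.71308 / 0.01659 = 42.98

42.98


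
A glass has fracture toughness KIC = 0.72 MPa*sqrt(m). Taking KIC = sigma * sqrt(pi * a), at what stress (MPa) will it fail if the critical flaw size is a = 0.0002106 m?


Rearrange KIC = sigma * sqrt(pi * a):
  sigma = KIC / sqrt(pi * a)
  sqrt(pi * 0.0002106) = 0.025722
  sigma = 0.72 / 0.025722 = 27.99 MPa

27.99 MPa


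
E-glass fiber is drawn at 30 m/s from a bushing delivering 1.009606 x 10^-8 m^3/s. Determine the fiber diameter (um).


Cross-sectional area from continuity:
  A = Q / v = 1.009606 x 10^-8 / 30 = 3.365353 x 10^-10 m^2
Diameter from circular cross-section:
  d = sqrt(4A / pi) * 10^6 (m -> um)
  d = sqrt(4 * 3.365353 x 10^-10 / pi) * 10^6 = 20.7 um

20.7 um


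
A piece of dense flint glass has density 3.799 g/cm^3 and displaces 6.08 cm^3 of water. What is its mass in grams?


Rearrange rho = m / V:
  m = rho * V
  m = 3.799 * 6.08 = 23.098 g

23.098 g


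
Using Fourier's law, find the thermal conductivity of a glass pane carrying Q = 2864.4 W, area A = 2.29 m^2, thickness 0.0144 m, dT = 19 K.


Fourier's law rearranged: k = Q * t / (A * dT)
  Numerator = 2864.4 * 0.0144 = 41.24736
  Denominator = 2.29 * 19 = 43.51
  k = 41.24736 / 43.51 = 0.948 W/mK

0.948 W/mK


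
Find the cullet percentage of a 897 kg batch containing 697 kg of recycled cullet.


Cullet ratio = (cullet mass / total batch mass) * 100
  Ratio = 697 / 897 * 100 = 77.7%

77.7%


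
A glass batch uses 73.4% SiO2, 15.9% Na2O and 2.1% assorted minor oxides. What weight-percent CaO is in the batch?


Pieces sum to 100%:
  CaO = 100 - (SiO2 + Na2O + others)
  CaO = 100 - (73.4 + 15.9 + 2.1) = 8.6%

8.6%


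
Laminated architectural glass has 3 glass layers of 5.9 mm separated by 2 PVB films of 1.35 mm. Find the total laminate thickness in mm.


Total thickness = glass contribution + PVB contribution
  Glass: 3 * 5.9 = 17.7 mm
  PVB: 2 * 1.35 = 2.7 mm
  Total = 17.7 + 2.7 = 20.4 mm

20.4 mm


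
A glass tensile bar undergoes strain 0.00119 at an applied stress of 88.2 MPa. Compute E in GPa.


Young's modulus: E = stress / strain
  E = 88.2 MPa / 0.00119 = 74117.65 MPa
Convert to GPa: 74117.65 / 1000 = 74.12 GPa

74.12 GPa


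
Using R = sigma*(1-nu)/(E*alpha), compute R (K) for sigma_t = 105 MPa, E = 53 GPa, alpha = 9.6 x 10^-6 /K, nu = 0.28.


Thermal shock resistance: R = sigma * (1 - nu) / (E * alpha)
  Numerator = 105 * (1 - 0.28) = 75.6
  Denominator = 53 * 1000 * (9.6 x 10^-6) = 0.5088
  R = 75.6 / 0.5088 = 148.6 K

148.6 K


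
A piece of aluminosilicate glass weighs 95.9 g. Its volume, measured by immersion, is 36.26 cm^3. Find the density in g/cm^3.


Use the definition of density:
  rho = mass / volume
  rho = 95.9 / 36.26 = 2.645 g/cm^3

2.645 g/cm^3


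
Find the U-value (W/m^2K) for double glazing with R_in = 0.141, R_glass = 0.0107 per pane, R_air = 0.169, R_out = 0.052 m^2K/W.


Total thermal resistance (series):
  R_total = R_in + R_glass + R_air + R_glass + R_out
  R_total = 0.141 + 0.0107 + 0.169 + 0.0107 + 0.052 = 0.3834 m^2K/W
U-value = 1 / R_total = 1 / 0.3834 = 2.608 W/m^2K

2.608 W/m^2K


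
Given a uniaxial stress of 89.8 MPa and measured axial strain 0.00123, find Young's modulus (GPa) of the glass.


Young's modulus: E = stress / strain
  E = 89.8 MPa / 0.00123 = 73008.13 MPa
Convert to GPa: 73008.13 / 1000 = 73.01 GPa

73.01 GPa


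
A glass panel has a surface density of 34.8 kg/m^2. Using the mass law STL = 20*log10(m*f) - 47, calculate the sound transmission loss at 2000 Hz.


Mass law: STL = 20 * log10(m * f) - 47
  m * f = 34.8 * 2000 = 69600
  log10(69600) = 4.84261
  STL = 20 * 4.84261 - 47 = 96.8522 - 47 = 49.9 dB

49.9 dB


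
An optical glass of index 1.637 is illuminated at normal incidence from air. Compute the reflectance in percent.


Fresnel reflectance at normal incidence:
  R = ((n - 1)/(n + 1))^2
  (n - 1)/(n + 1) = (1.637 - 1)/(1.637 + 1) = 0.241562
  R = 0.241562^2 = 0.0583522
  R(%) = 0.0583522 * 100 = 5.835%

5.835%


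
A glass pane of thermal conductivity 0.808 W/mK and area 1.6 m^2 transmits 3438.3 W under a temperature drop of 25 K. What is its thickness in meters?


Fourier's law: t = k * A * dT / Q
  t = 0.808 * 1.6 * 25 / 3438.3
  t = 32.32 / 3438.3 = 0.0094 m

0.0094 m


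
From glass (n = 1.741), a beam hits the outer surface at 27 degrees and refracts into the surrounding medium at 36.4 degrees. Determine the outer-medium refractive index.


Apply Snell's law: n1 * sin(theta1) = n2 * sin(theta2)
  n2 = n1 * sin(theta1) / sin(theta2)
  sin(27) = 0.45399
  sin(36.4) = 0.593419
  n2 = 1.741 * 0.45399 / 0.593419 = 1.3319

1.3319


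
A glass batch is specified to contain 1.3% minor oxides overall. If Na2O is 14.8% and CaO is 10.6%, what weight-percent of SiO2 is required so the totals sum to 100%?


Known pieces sum to 100%:
  SiO2 = 100 - (others + Na2O + CaO)
  SiO2 = 100 - (1.3 + 14.8 + 10.6) = 73.3%

73.3%


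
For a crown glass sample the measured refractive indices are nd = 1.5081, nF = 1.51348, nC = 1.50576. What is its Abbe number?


Abbe number formula: Vd = (nd - 1) / (nF - nC)
  nd - 1 = 1.5081 - 1 = 0.5081
  nF - nC = 1.51348 - 1.50576 = 0.00772
  Vd = 0.5081 / 0.00772 = 65.82

65.82


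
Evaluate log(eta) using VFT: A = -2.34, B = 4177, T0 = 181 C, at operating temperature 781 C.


VFT equation: log(eta) = A + B / (T - T0)
  T - T0 = 781 - 181 = 600
  B / (T - T0) = 4177 / 600 = 6.962
  log(eta) = -2.34 + 6.962 = 4.622

4.622


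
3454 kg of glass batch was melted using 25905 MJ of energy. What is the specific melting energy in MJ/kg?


Rearrange E = m * s for s:
  s = E / m
  s = 25905 / 3454 = 7.5 MJ/kg

7.5 MJ/kg


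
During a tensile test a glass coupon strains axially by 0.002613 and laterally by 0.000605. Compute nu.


Poisson's ratio: nu = lateral strain / axial strain
  nu = 0.000605 / 0.002613 = 0.2315

0.2315


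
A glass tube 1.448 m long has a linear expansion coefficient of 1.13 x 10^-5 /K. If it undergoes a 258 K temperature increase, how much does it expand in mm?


Thermal expansion formula: dL = alpha * L0 * dT
  dL = (1.13 x 10^-5) * 1.448 * 258 = 0.0042215 m
Convert to mm: 0.0042215 * 1000 = 4.2215 mm

4.2215 mm


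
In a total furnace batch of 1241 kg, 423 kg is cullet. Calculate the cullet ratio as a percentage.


Cullet ratio = (cullet mass / total batch mass) * 100
  Ratio = 423 / 1241 * 100 = 34.09%

34.09%


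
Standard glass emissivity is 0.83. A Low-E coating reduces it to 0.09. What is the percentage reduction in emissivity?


Percentage reduction = (1 - coated/uncoated) * 100
  Ratio = 0.09 / 0.83 = 0.1084
  Reduction = (1 - 0.1084) * 100 = 89.2%

89.2%


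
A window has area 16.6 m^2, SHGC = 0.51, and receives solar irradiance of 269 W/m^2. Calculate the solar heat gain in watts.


Solar heat gain: Q = Area * SHGC * Irradiance
  Q = 16.6 * 0.51 * 269 = 2277.4 W

2277.4 W


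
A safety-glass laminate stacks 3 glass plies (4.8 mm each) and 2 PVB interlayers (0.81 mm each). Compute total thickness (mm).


Total thickness = glass contribution + PVB contribution
  Glass: 3 * 4.8 = 14.4 mm
  PVB: 2 * 0.81 = 1.62 mm
  Total = 14.4 + 1.62 = 16.02 mm

16.02 mm


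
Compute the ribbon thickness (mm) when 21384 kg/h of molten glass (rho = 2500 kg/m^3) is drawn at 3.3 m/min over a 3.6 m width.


Ribbon cross-section from mass balance:
  Volume rate = throughput / density = 21384 / 2500 = 8.5536 m^3/h
  thickness = volume rate / (speed * 60 * width), i.e.
  thickness = throughput / (60 * speed * width * density) * 1000
  thickness = 21384 / (60 * 3.3 * 3.6 * 2500) * 1000 = 12.0 mm

12.0 mm


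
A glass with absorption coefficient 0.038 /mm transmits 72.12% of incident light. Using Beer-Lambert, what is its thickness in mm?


Rearrange T = exp(-alpha * thickness):
  thickness = -ln(T) / alpha
  T = 72.12/100 = 0.7212
  ln(T) = -0.32684
  -ln(T) = 0.32684
  thickness = 0.32684 / 0.038 = 8.6 mm

8.6 mm


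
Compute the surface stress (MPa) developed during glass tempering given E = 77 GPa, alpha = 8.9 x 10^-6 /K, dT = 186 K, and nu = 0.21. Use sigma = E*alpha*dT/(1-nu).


Tempering stress: sigma = E * alpha * dT / (1 - nu)
  E (MPa) = 77 * 1000 = 77000
  Numerator = 77000 * (8.9 x 10^-6) * 186 = 127.4658
  Denominator = 1 - 0.21 = 0.79
  sigma = 127.4658 / 0.79 = 161.3 MPa

161.3 MPa


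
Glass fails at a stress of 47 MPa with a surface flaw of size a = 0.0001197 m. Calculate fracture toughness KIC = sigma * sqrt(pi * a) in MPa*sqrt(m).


Fracture toughness: KIC = sigma * sqrt(pi * a)
  pi * a = pi * 0.0001197 = 0.000376049
  sqrt(pi * a) = 0.019392
  KIC = 47 * 0.019392 = 0.911 MPa*sqrt(m)

0.911 MPa*sqrt(m)


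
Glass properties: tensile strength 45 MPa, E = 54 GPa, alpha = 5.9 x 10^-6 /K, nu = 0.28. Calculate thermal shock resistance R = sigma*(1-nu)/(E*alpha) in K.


Thermal shock resistance: R = sigma * (1 - nu) / (E * alpha)
  Numerator = 45 * (1 - 0.28) = 32.4
  Denominator = 54 * 1000 * (5.9 x 10^-6) = 0.3186
  R = 32.4 / 0.3186 = 101.7 K

101.7 K


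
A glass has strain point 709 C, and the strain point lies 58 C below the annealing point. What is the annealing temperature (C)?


T_anneal = T_strain + gap:
  T_anneal = 709 + 58 = 767 C

767 C


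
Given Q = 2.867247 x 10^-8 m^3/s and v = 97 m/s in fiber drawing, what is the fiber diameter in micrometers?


Cross-sectional area from continuity:
  A = Q / v = 2.867247 x 10^-8 / 97 = 2.955925 x 10^-10 m^2
Diameter from circular cross-section:
  d = sqrt(4A / pi) * 10^6 (m -> um)
  d = sqrt(4 * 2.955925 x 10^-10 / pi) * 10^6 = 19.4 um

19.4 um


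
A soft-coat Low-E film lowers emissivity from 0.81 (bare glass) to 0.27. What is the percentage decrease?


Percentage reduction = (1 - coated/uncoated) * 100
  Ratio = 0.27 / 0.81 = 0.3333
  Reduction = (1 - 0.3333) * 100 = 66.7%

66.7%


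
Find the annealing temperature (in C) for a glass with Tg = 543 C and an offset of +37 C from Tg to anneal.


The annealing temperature is Tg plus the offset:
  T_anneal = 543 + 37 = 580 C

580 C


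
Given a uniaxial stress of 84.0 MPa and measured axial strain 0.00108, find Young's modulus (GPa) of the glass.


Young's modulus: E = stress / strain
  E = 84.0 MPa / 0.00108 = 77777.78 MPa
Convert to GPa: 77777.78 / 1000 = 77.78 GPa

77.78 GPa


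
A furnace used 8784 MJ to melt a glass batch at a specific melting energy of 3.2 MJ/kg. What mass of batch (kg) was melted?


Rearrange E = m * s for m:
  m = E / s
  m = 8784 / 3.2 = 2745.0 kg

2745.0 kg


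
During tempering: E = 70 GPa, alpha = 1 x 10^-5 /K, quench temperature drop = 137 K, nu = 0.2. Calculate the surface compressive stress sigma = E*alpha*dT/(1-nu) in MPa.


Tempering stress: sigma = E * alpha * dT / (1 - nu)
  E (MPa) = 70 * 1000 = 70000
  Numerator = 70000 * (1 x 10^-5) * 137 = 95.9
  Denominator = 1 - 0.2 = 0.8
  sigma = 95.9 / 0.8 = 119.9 MPa

119.9 MPa


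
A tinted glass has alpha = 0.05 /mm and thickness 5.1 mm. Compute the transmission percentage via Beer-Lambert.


Beer-Lambert law: T = exp(-alpha * thickness)
  exponent = -0.05 * 5.1 = -0.255
  T = exp(-0.255) = 0.7749
  Percentage = 0.7749 * 100 = 77.49%

77.49%


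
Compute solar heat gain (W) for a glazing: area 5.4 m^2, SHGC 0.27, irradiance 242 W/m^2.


Solar heat gain: Q = Area * SHGC * Irradiance
  Q = 5.4 * 0.27 * 242 = 352.8 W

352.8 W


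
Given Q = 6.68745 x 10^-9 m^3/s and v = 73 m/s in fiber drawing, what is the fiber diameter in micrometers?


Cross-sectional area from continuity:
  A = Q / v = 6.68745 x 10^-9 / 73 = 9.16089 x 10^-11 m^2
Diameter from circular cross-section:
  d = sqrt(4A / pi) * 10^6 (m -> um)
  d = sqrt(4 * 9.16089 x 10^-11 / pi) * 10^6 = 10.8 um

10.8 um


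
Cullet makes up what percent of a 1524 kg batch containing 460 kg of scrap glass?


Cullet ratio = (cullet mass / total batch mass) * 100
  Ratio = 460 / 1524 * 100 = 30.18%

30.18%


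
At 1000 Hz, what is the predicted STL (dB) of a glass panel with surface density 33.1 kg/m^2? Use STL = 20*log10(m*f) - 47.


Mass law: STL = 20 * log10(m * f) - 47
  m * f = 33.1 * 1000 = 33100
  log10(33100) = 4.51983
  STL = 20 * 4.51983 - 47 = 90.3966 - 47 = 43.4 dB

43.4 dB


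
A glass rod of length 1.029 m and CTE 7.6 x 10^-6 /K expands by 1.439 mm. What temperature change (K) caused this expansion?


Rearrange dL = alpha * L0 * dT for dT:
  dT = dL / (alpha * L0)
  dL (m) = 1.439 / 1000 = 0.001439
  dT = 0.001439 / ((7.6 x 10^-6) * 1.029) = 184.0 K

184.0 K


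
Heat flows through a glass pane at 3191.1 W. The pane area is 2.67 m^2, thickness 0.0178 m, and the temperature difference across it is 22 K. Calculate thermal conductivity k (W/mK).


Fourier's law rearranged: k = Q * t / (A * dT)
  Numerator = 3191.1 * 0.0178 = 56.80158
  Denominator = 2.67 * 22 = 58.74
  k = 56.80158 / 58.74 = 0.967 W/mK

0.967 W/mK


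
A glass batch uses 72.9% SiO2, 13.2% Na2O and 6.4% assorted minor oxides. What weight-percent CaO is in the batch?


Pieces sum to 100%:
  CaO = 100 - (SiO2 + Na2O + others)
  CaO = 100 - (72.9 + 13.2 + 6.4) = 7.5%

7.5%


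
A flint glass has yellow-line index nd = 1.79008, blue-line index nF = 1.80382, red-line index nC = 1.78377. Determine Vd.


Abbe number formula: Vd = (nd - 1) / (nF - nC)
  nd - 1 = 1.79008 - 1 = 0.79008
  nF - nC = 1.80382 - 1.78377 = 0.02005
  Vd = 0.79008 / 0.02005 = 39.41

39.41


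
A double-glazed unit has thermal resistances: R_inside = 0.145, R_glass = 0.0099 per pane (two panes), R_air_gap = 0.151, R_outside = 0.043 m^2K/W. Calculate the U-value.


Total thermal resistance (series):
  R_total = R_in + R_glass + R_air + R_glass + R_out
  R_total = 0.145 + 0.0099 + 0.151 + 0.0099 + 0.043 = 0.3588 m^2K/W
U-value = 1 / R_total = 1 / 0.3588 = 2.787 W/m^2K

2.787 W/m^2K


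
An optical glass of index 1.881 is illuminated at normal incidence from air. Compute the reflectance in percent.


Fresnel reflectance at normal incidence:
  R = ((n - 1)/(n + 1))^2
  (n - 1)/(n + 1) = (1.881 - 1)/(1.881 + 1) = 0.305797
  R = 0.305797^2 = 0.0935118
  R(%) = 0.0935118 * 100 = 9.351%

9.351%


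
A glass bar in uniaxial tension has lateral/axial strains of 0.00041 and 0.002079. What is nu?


Poisson's ratio: nu = lateral strain / axial strain
  nu = 0.00041 / 0.002079 = 0.1972

0.1972


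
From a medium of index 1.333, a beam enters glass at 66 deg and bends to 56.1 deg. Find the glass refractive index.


Apply Snell's law: n1 * sin(theta1) = n2 * sin(theta2)
  n2 = n1 * sin(theta1) / sin(theta2)
  sin(66) = 0.913545
  sin(56.1) = 0.830012
  n2 = 1.333 * 0.913545 / 0.830012 = 1.4672

1.4672


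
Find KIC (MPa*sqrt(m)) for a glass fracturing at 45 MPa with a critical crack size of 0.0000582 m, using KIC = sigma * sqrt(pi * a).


Fracture toughness: KIC = sigma * sqrt(pi * a)
  pi * a = pi * 0.0000582 = 0.000182841
  sqrt(pi * a) = 0.013522
  KIC = 45 * 0.013522 = 0.608 MPa*sqrt(m)

0.608 MPa*sqrt(m)


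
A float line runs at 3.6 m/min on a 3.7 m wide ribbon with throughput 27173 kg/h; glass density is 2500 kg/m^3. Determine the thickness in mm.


Ribbon cross-section from mass balance:
  Volume rate = throughput / density = 27173 / 2500 = 10.8692 m^3/h
  thickness = volume rate / (speed * 60 * width), i.e.
  thickness = throughput / (60 * speed * width * density) * 1000
  thickness = 27173 / (60 * 3.6 * 3.7 * 2500) * 1000 = 13.6 mm

13.6 mm


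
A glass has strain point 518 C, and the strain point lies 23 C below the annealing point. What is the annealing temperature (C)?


T_anneal = T_strain + gap:
  T_anneal = 518 + 23 = 541 C

541 C


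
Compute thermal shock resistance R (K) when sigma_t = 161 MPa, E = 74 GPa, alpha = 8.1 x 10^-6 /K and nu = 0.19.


Thermal shock resistance: R = sigma * (1 - nu) / (E * alpha)
  Numerator = 161 * (1 - 0.19) = 130.41
  Denominator = 74 * 1000 * (8.1 x 10^-6) = 0.5994
  R = 130.41 / 0.5994 = 217.6 K

217.6 K


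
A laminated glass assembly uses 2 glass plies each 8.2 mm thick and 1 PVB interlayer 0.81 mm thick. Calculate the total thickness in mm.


Total thickness = glass contribution + PVB contribution
  Glass: 2 * 8.2 = 16.4 mm
  PVB: 1 * 0.81 = 0.81 mm
  Total = 16.4 + 0.81 = 17.21 mm

17.21 mm


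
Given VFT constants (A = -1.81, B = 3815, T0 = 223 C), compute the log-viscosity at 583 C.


VFT equation: log(eta) = A + B / (T - T0)
  T - T0 = 583 - 223 = 360
  B / (T - T0) = 3815 / 360 = 10.597
  log(eta) = -1.81 + 10.597 = 8.787

8.787


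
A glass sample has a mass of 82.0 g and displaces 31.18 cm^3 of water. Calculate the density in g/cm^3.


Use the definition of density:
  rho = mass / volume
  rho = 82.0 / 31.18 = 2.63 g/cm^3

2.63 g/cm^3


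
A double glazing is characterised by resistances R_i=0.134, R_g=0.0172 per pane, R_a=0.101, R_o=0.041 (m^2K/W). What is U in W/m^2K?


Total thermal resistance (series):
  R_total = R_in + R_glass + R_air + R_glass + R_out
  R_total = 0.134 + 0.0172 + 0.101 + 0.0172 + 0.041 = 0.3104 m^2K/W
U-value = 1 / R_total = 1 / 0.3104 = 3.222 W/m^2K

3.222 W/m^2K


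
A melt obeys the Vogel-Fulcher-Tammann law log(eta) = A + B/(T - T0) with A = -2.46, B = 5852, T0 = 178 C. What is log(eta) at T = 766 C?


VFT equation: log(eta) = A + B / (T - T0)
  T - T0 = 766 - 178 = 588
  B / (T - T0) = 5852 / 588 = 9.952
  log(eta) = -2.46 + 9.952 = 7.492

7.492


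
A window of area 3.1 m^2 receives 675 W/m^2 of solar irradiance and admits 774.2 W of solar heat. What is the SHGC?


Rearrange Q = Area * SHGC * Irradiance:
  SHGC = Q / (Area * Irradiance)
  SHGC = 774.2 / (3.1 * 675) = 0.37

0.37


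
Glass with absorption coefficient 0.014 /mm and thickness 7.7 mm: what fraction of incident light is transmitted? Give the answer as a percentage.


Beer-Lambert law: T = exp(-alpha * thickness)
  exponent = -0.014 * 7.7 = -0.1078
  T = exp(-0.1078) = 0.8978
  Percentage = 0.8978 * 100 = 89.78%

89.78%


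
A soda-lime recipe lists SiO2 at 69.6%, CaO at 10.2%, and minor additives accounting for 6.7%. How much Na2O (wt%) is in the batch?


Pieces sum to 100%:
  Na2O = 100 - (SiO2 + CaO + others)
  Na2O = 100 - (69.6 + 10.2 + 6.7) = 13.5%

13.5%


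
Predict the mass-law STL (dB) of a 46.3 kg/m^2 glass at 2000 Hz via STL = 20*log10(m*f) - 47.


Mass law: STL = 20 * log10(m * f) - 47
  m * f = 46.3 * 2000 = 92600
  log10(92600) = 4.96661
  STL = 20 * 4.96661 - 47 = 99.3322 - 47 = 52.3 dB

52.3 dB


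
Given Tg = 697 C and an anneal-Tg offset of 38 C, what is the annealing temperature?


The annealing temperature is Tg plus the offset:
  T_anneal = 697 + 38 = 735 C

735 C


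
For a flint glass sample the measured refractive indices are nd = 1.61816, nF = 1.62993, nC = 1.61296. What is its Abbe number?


Abbe number formula: Vd = (nd - 1) / (nF - nC)
  nd - 1 = 1.61816 - 1 = 0.61816
  nF - nC = 1.62993 - 1.61296 = 0.01697
  Vd = 0.61816 / 0.01697 = 36.43

36.43


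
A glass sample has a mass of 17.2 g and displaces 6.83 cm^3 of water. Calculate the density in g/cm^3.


Use the definition of density:
  rho = mass / volume
  rho = 17.2 / 6.83 = 2.518 g/cm^3

2.518 g/cm^3


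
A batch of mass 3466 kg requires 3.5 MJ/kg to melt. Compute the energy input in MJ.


Total energy = mass * specific energy
  E = 3466 * 3.5 = 12131 MJ

12131 MJ


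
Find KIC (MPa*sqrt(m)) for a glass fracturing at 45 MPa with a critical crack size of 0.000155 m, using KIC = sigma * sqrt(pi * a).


Fracture toughness: KIC = sigma * sqrt(pi * a)
  pi * a = pi * 0.000155 = 0.000486947
  sqrt(pi * a) = 0.022067
  KIC = 45 * 0.022067 = 0.993 MPa*sqrt(m)

0.993 MPa*sqrt(m)


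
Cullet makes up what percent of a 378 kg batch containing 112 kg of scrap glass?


Cullet ratio = (cullet mass / total batch mass) * 100
  Ratio = 112 / 378 * 100 = 29.63%

29.63%


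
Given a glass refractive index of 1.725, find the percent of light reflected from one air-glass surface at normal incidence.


Fresnel reflectance at normal incidence:
  R = ((n - 1)/(n + 1))^2
  (n - 1)/(n + 1) = (1.725 - 1)/(1.725 + 1) = 0.266055
  R = 0.266055^2 = 0.0707853
  R(%) = 0.0707853 * 100 = 7.079%

7.079%


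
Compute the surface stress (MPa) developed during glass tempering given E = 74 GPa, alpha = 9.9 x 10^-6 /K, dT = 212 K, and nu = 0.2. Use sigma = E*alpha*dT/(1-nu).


Tempering stress: sigma = E * alpha * dT / (1 - nu)
  E (MPa) = 74 * 1000 = 74000
  Numerator = 74000 * (9.9 x 10^-6) * 212 = 155.3112
  Denominator = 1 - 0.2 = 0.8
  sigma = 155.3112 / 0.8 = 194.1 MPa

194.1 MPa


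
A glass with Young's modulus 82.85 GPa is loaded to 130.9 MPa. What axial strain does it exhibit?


Rearrange E = sigma / epsilon:
  epsilon = sigma / E
  E (MPa) = 82.85 * 1000 = 82850
  epsilon = 130.9 / 82850 = 0.00158

0.00158


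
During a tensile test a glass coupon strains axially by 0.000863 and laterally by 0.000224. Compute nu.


Poisson's ratio: nu = lateral strain / axial strain
  nu = 0.000224 / 0.000863 = 0.2596

0.2596


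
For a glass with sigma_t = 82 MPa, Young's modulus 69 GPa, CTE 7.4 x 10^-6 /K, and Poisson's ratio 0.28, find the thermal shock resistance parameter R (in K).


Thermal shock resistance: R = sigma * (1 - nu) / (E * alpha)
  Numerator = 82 * (1 - 0.28) = 59.04
  Denominator = 69 * 1000 * (7.4 x 10^-6) = 0.5106
  R = 59.04 / 0.5106 = 115.6 K

115.6 K


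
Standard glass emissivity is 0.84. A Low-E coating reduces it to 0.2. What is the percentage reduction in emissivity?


Percentage reduction = (1 - coated/uncoated) * 100
  Ratio = 0.2 / 0.84 = 0.2381
  Reduction = (1 - 0.2381) * 100 = 76.2%

76.2%


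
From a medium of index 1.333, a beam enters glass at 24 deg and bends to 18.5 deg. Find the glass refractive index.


Apply Snell's law: n1 * sin(theta1) = n2 * sin(theta2)
  n2 = n1 * sin(theta1) / sin(theta2)
  sin(24) = 0.406737
  sin(18.5) = 0.317305
  n2 = 1.333 * 0.406737 / 0.317305 = 1.7087

1.7087


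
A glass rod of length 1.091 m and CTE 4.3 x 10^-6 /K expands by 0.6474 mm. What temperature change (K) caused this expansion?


Rearrange dL = alpha * L0 * dT for dT:
  dT = dL / (alpha * L0)
  dL (m) = 0.6474 / 1000 = 0.0006474
  dT = 0.0006474 / ((4.3 x 10^-6) * 1.091) = 138.0 K

138.0 K


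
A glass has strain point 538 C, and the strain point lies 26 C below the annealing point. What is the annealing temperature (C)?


T_anneal = T_strain + gap:
  T_anneal = 538 + 26 = 564 C

564 C


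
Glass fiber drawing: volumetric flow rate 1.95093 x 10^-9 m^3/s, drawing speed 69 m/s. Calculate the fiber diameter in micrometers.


Cross-sectional area from continuity:
  A = Q / v = 1.95093 x 10^-9 / 69 = 2.827435 x 10^-11 m^2
Diameter from circular cross-section:
  d = sqrt(4A / pi) * 10^6 (m -> um)
  d = sqrt(4 * 2.827435 x 10^-11 / pi) * 10^6 = 6.0 um

6.0 um


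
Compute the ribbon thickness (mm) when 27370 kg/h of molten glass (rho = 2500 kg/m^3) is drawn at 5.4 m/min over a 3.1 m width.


Ribbon cross-section from mass balance:
  Volume rate = throughput / density = 27370 / 2500 = 10.948 m^3/h
  thickness = volume rate / (speed * 60 * width), i.e.
  thickness = throughput / (60 * speed * width * density) * 1000
  thickness = 27370 / (60 * 5.4 * 3.1 * 2500) * 1000 = 10.9 mm

10.9 mm


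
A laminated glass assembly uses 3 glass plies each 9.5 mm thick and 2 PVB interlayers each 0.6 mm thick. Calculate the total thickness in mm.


Total thickness = glass contribution + PVB contribution
  Glass: 3 * 9.5 = 28.5 mm
  PVB: 2 * 0.6 = 1.2 mm
  Total = 28.5 + 1.2 = 29.7 mm

29.7 mm


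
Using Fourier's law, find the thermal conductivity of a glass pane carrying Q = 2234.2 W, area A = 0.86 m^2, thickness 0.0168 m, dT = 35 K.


Fourier's law rearranged: k = Q * t / (A * dT)
  Numerator = 2234.2 * 0.0168 = 37.53456
  Denominator = 0.86 * 35 = 30.1
  k = 37.53456 / 30.1 = 1.247 W/mK

1.247 W/mK


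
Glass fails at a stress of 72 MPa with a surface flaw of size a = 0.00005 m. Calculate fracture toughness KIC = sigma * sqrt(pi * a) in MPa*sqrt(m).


Fracture toughness: KIC = sigma * sqrt(pi * a)
  pi * a = pi * 0.00005 = 0.00015708
  sqrt(pi * a) = 0.012533
  KIC = 72 * 0.012533 = 0.902 MPa*sqrt(m)

0.902 MPa*sqrt(m)


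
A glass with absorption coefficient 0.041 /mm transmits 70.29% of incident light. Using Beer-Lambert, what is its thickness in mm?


Rearrange T = exp(-alpha * thickness):
  thickness = -ln(T) / alpha
  T = 70.29/100 = 0.7029
  ln(T) = -0.35254
  -ln(T) = 0.35254
  thickness = 0.35254 / 0.041 = 8.6 mm

8.6 mm


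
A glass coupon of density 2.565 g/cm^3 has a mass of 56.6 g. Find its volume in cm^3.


Rearrange rho = m / V:
  V = m / rho
  V = 56.6 / 2.565 = 22.066 cm^3

22.066 cm^3


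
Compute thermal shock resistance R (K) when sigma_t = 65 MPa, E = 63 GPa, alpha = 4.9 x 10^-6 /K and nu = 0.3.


Thermal shock resistance: R = sigma * (1 - nu) / (E * alpha)
  Numerator = 65 * (1 - 0.3) = 45.5
  Denominator = 63 * 1000 * (4.9 x 10^-6) = 0.3087
  R = 45.5 / 0.3087 = 147.4 K

147.4 K


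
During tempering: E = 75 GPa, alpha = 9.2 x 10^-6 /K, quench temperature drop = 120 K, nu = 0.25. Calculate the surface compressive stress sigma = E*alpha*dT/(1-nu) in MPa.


Tempering stress: sigma = E * alpha * dT / (1 - nu)
  E (MPa) = 75 * 1000 = 75000
  Numerator = 75000 * (9.2 x 10^-6) * 120 = 82.8
  Denominator = 1 - 0.25 = 0.75
  sigma = 82.8 / 0.75 = 110.4 MPa

110.4 MPa


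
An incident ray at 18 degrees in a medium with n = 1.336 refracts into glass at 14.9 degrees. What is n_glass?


Apply Snell's law: n1 * sin(theta1) = n2 * sin(theta2)
  n2 = n1 * sin(theta1) / sin(theta2)
  sin(18) = 0.309017
  sin(14.9) = 0.257133
  n2 = 1.336 * 0.309017 / 0.257133 = 1.6056

1.6056


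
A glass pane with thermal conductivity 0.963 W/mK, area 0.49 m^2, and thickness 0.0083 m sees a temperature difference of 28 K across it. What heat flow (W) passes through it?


Fourier's law: Q = k * A * dT / t
  Q = 0.963 * 0.49 * 28 / 0.0083
  Q = 13.21236 / 0.0083 = 1591.9 W

1591.9 W


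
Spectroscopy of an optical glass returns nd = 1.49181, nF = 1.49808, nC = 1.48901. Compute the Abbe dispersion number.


Abbe number formula: Vd = (nd - 1) / (nF - nC)
  nd - 1 = 1.49181 - 1 = 0.49181
  nF - nC = 1.49808 - 1.48901 = 0.00907
  Vd = 0.49181 / 0.00907 = 54.22

54.22


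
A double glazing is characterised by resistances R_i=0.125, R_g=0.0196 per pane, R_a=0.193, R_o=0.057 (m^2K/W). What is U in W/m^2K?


Total thermal resistance (series):
  R_total = R_in + R_glass + R_air + R_glass + R_out
  R_total = 0.125 + 0.0196 + 0.193 + 0.0196 + 0.057 = 0.4142 m^2K/W
U-value = 1 / R_total = 1 / 0.4142 = 2.414 W/m^2K

2.414 W/m^2K


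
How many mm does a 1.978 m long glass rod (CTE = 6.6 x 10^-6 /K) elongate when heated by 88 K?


Thermal expansion formula: dL = alpha * L0 * dT
  dL = (6.6 x 10^-6) * 1.978 * 88 = 0.00114882 m
Convert to mm: 0.00114882 * 1000 = 1.1488 mm

1.1488 mm


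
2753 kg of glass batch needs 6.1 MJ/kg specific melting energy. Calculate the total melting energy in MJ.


Total energy = mass * specific energy
  E = 2753 * 6.1 = 16793.3 MJ

16793.3 MJ


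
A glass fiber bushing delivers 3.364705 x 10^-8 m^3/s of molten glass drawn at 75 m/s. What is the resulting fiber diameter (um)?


Cross-sectional area from continuity:
  A = Q / v = 3.364705 x 10^-8 / 75 = 4.486273 x 10^-10 m^2
Diameter from circular cross-section:
  d = sqrt(4A / pi) * 10^6 (m -> um)
  d = sqrt(4 * 4.486273 x 10^-10 / pi) * 10^6 = 23.9 um

23.9 um


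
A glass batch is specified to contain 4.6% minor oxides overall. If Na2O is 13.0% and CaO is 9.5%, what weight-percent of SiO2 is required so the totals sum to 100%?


Known pieces sum to 100%:
  SiO2 = 100 - (others + Na2O + CaO)
  SiO2 = 100 - (4.6 + 13.0 + 9.5) = 72.9%

72.9%


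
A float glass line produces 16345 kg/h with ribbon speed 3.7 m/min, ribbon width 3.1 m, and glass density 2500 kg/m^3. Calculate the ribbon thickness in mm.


Ribbon cross-section from mass balance:
  Volume rate = throughput / density = 16345 / 2500 = 6.538 m^3/h
  thickness = volume rate / (speed * 60 * width), i.e.
  thickness = throughput / (60 * speed * width * density) * 1000
  thickness = 16345 / (60 * 3.7 * 3.1 * 2500) * 1000 = 9.5 mm

9.5 mm


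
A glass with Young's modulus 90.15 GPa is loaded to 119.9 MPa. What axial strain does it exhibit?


Rearrange E = sigma / epsilon:
  epsilon = sigma / E
  E (MPa) = 90.15 * 1000 = 90150
  epsilon = 119.9 / 90150 = 0.00133

0.00133


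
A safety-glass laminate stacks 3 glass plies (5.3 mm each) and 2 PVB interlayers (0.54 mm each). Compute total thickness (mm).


Total thickness = glass contribution + PVB contribution
  Glass: 3 * 5.3 = 15.9 mm
  PVB: 2 * 0.54 = 1.08 mm
  Total = 15.9 + 1.08 = 16.98 mm

16.98 mm


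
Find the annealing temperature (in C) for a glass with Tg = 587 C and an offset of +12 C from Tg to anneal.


The annealing temperature is Tg plus the offset:
  T_anneal = 587 + 12 = 599 C

599 C


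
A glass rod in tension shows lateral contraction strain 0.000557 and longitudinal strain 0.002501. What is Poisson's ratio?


Poisson's ratio: nu = lateral strain / axial strain
  nu = 0.000557 / 0.002501 = 0.2227

0.2227


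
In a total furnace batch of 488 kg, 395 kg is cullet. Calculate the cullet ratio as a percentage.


Cullet ratio = (cullet mass / total batch mass) * 100
  Ratio = 395 / 488 * 100 = 80.94%

80.94%


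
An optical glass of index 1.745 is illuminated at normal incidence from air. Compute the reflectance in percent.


Fresnel reflectance at normal incidence:
  R = ((n - 1)/(n + 1))^2
  (n - 1)/(n + 1) = (1.745 - 1)/(1.745 + 1) = 0.271403
  R = 0.271403^2 = 0.0736596
  R(%) = 0.0736596 * 100 = 7.366%

7.366%


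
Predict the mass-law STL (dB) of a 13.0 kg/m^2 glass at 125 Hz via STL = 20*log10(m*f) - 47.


Mass law: STL = 20 * log10(m * f) - 47
  m * f = 13.0 * 125 = 1625
  log10(1625) = 3.21085
  STL = 20 * 3.21085 - 47 = 64.217 - 47 = 17.2 dB

17.2 dB


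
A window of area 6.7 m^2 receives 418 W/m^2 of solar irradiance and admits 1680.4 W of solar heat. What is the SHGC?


Rearrange Q = Area * SHGC * Irradiance:
  SHGC = Q / (Area * Irradiance)
  SHGC = 1680.4 / (6.7 * 418) = 0.6

0.6


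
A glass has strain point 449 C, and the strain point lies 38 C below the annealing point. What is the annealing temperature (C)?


T_anneal = T_strain + gap:
  T_anneal = 449 + 38 = 487 C

487 C


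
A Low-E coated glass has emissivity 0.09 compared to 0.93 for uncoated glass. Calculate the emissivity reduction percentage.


Percentage reduction = (1 - coated/uncoated) * 100
  Ratio = 0.09 / 0.93 = 0.0968
  Reduction = (1 - 0.0968) * 100 = 90.3%

90.3%


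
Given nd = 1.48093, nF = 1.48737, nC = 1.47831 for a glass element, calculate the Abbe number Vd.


Abbe number formula: Vd = (nd - 1) / (nF - nC)
  nd - 1 = 1.48093 - 1 = 0.48093
  nF - nC = 1.48737 - 1.47831 = 0.00906
  Vd = 0.48093 / 0.00906 = 53.08

53.08


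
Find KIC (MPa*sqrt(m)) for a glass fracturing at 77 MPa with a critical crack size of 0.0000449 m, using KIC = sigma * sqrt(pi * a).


Fracture toughness: KIC = sigma * sqrt(pi * a)
  pi * a = pi * 0.0000449 = 0.000141058
  sqrt(pi * a) = 0.011877
  KIC = 77 * 0.011877 = 0.915 MPa*sqrt(m)

0.915 MPa*sqrt(m)


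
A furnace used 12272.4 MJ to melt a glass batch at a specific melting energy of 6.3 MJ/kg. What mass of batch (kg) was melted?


Rearrange E = m * s for m:
  m = E / s
  m = 12272.4 / 6.3 = 1948.0 kg

1948.0 kg


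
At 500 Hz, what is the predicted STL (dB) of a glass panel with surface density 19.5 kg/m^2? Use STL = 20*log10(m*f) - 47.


Mass law: STL = 20 * log10(m * f) - 47
  m * f = 19.5 * 500 = 9750
  log10(9750) = 3.989
  STL = 20 * 3.989 - 47 = 79.78 - 47 = 32.8 dB

32.8 dB


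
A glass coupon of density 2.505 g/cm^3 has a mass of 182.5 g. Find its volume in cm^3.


Rearrange rho = m / V:
  V = m / rho
  V = 182.5 / 2.505 = 72.854 cm^3

72.854 cm^3


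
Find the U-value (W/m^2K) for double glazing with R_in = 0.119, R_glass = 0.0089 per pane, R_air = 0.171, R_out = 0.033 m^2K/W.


Total thermal resistance (series):
  R_total = R_in + R_glass + R_air + R_glass + R_out
  R_total = 0.119 + 0.0089 + 0.171 + 0.0089 + 0.033 = 0.3408 m^2K/W
U-value = 1 / R_total = 1 / 0.3408 = 2.934 W/m^2K

2.934 W/m^2K


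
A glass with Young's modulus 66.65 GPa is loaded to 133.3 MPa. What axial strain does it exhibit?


Rearrange E = sigma / epsilon:
  epsilon = sigma / E
  E (MPa) = 66.65 * 1000 = 66650
  epsilon = 133.3 / 66650 = 0.002

0.002


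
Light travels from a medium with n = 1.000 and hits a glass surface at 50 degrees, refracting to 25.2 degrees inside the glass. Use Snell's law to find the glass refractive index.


Apply Snell's law: n1 * sin(theta1) = n2 * sin(theta2)
  n2 = n1 * sin(theta1) / sin(theta2)
  sin(50) = 0.766044
  sin(25.2) = 0.425779
  n2 = 1.000 * 0.766044 / 0.425779 = 1.7992

1.7992


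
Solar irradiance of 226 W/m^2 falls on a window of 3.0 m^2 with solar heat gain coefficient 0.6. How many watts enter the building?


Solar heat gain: Q = Area * SHGC * Irradiance
  Q = 3.0 * 0.6 * 226 = 406.8 W

406.8 W


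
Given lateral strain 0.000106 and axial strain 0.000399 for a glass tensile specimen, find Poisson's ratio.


Poisson's ratio: nu = lateral strain / axial strain
  nu = 0.000106 / 0.000399 = 0.2657

0.2657


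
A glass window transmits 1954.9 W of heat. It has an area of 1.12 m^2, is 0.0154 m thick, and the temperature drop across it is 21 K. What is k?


Fourier's law rearranged: k = Q * t / (A * dT)
  Numerator = 1954.9 * 0.0154 = 30.10546
  Denominator = 1.12 * 21 = 23.52
  k = 30.10546 / 23.52 = 1.28 W/mK

1.28 W/mK


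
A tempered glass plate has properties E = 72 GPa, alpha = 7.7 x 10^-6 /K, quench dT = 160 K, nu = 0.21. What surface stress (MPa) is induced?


Tempering stress: sigma = E * alpha * dT / (1 - nu)
  E (MPa) = 72 * 1000 = 72000
  Numerator = 72000 * (7.7 x 10^-6) * 160 = 88.704
  Denominator = 1 - 0.21 = 0.79
  sigma = 88.704 / 0.79 = 112.3 MPa

112.3 MPa


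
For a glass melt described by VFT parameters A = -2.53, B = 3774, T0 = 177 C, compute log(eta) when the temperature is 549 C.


VFT equation: log(eta) = A + B / (T - T0)
  T - T0 = 549 - 177 = 372
  B / (T - T0) = 3774 / 372 = 10.145
  log(eta) = -2.53 + 10.145 = 7.615

7.615


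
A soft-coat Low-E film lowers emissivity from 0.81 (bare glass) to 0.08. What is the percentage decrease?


Percentage reduction = (1 - coated/uncoated) * 100
  Ratio = 0.08 / 0.81 = 0.0988
  Reduction = (1 - 0.0988) * 100 = 90.1%

90.1%


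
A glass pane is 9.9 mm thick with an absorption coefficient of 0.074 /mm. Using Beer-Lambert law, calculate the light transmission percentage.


Beer-Lambert law: T = exp(-alpha * thickness)
  exponent = -0.074 * 9.9 = -0.7326
  T = exp(-0.7326) = 0.4807
  Percentage = 0.4807 * 100 = 48.07%

48.07%


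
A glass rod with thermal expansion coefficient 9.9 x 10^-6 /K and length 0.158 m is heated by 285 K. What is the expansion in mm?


Thermal expansion formula: dL = alpha * L0 * dT
  dL = (9.9 x 10^-6) * 0.158 * 285 = 0.0004458 m
Convert to mm: 0.0004458 * 1000 = 0.4458 mm

0.4458 mm


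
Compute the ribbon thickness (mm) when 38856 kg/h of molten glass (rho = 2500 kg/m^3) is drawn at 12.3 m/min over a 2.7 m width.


Ribbon cross-section from mass balance:
  Volume rate = throughput / density = 38856 / 2500 = 15.5424 m^3/h
  thickness = volume rate / (speed * 60 * width), i.e.
  thickness = throughput / (60 * speed * width * density) * 1000
  thickness = 38856 / (60 * 12.3 * 2.7 * 2500) * 1000 = 7.8 mm

7.8 mm
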